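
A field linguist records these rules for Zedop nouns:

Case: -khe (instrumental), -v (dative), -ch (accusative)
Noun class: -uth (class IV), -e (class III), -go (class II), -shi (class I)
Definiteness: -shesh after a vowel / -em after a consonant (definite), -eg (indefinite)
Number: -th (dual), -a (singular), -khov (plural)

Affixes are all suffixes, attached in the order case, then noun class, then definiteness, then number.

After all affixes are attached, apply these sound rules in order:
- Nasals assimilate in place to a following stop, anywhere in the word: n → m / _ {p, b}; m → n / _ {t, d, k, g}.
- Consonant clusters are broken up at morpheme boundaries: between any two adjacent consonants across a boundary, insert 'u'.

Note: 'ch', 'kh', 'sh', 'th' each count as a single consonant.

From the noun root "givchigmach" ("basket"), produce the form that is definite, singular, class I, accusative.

Attach case accusative -ch → givchigmachch.
Attach noun class class I -shi → givchigmachchshi.
Attach definiteness definite -shesh (after vowel 'i') → givchigmachchshishesh.
Attach number singular -a → givchigmachchshishesha.
Nasal assimilation: no change.
Apply epenthesis: givchigmachchshishesha → givchigmachuchushishesha.

givchigmachuchushishesha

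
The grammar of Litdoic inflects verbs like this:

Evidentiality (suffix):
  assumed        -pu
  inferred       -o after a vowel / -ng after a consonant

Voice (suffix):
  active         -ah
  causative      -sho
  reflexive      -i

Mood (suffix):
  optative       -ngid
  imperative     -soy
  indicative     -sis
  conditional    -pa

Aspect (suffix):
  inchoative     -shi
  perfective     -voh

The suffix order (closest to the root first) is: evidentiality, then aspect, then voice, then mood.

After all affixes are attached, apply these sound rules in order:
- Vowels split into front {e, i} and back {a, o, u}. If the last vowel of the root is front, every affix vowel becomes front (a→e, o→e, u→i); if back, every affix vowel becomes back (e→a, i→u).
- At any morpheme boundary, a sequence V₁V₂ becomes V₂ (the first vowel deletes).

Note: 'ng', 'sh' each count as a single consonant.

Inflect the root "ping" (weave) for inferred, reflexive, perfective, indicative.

Attach evidentiality inferred -ng (after consonant 'ng') → pingng.
Attach aspect perfective -voh → pingngvoh.
Attach voice reflexive -i → pingngvohi.
Attach mood indicative -sis → pingngvohisis.
Apply vowel harmony: pingngvohisis → pingngvehisis.
Vowel deletion: no change.

pingngvehisis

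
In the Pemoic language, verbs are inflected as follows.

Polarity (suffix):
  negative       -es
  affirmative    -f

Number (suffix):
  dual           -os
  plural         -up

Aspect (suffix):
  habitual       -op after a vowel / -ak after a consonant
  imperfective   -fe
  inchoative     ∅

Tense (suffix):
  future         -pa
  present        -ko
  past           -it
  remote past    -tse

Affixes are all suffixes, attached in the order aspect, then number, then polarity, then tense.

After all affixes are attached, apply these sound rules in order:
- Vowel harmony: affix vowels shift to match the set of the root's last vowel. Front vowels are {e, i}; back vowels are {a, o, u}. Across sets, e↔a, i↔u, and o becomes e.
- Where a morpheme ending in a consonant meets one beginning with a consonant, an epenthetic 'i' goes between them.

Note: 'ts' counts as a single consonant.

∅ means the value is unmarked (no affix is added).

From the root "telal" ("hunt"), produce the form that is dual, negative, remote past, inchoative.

aspect = inchoative: zero marking, form stays telal.
Attach number dual -os → telalos.
Attach polarity negative -es → telaloses.
Attach tense remote past -tse → telalosestse.
Apply vowel harmony: telalosestse → telalosastsa.
Apply epenthesis: telalosastsa → telalosasitsa.

telalosasitsa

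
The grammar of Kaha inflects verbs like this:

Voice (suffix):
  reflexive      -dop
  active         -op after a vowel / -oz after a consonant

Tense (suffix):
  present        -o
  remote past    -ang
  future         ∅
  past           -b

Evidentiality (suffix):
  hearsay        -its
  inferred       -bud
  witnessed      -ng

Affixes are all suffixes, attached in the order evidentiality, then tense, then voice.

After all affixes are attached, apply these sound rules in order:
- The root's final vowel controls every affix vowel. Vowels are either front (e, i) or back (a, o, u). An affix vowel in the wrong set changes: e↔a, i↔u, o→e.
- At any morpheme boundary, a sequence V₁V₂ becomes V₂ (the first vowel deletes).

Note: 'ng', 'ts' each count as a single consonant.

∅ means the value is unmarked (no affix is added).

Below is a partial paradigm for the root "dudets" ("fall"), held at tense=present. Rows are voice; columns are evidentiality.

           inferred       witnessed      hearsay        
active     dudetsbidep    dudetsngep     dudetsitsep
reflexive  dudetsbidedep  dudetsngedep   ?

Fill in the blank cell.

Attach evidentiality hearsay -its → dudetsits.
Attach tense present -o → dudetsitso.
Attach voice reflexive -dop → dudetsitsodop.
Apply vowel harmony: dudetsitsodop → dudetsitsedep.
Vowel deletion: no change.

dudetsitsedep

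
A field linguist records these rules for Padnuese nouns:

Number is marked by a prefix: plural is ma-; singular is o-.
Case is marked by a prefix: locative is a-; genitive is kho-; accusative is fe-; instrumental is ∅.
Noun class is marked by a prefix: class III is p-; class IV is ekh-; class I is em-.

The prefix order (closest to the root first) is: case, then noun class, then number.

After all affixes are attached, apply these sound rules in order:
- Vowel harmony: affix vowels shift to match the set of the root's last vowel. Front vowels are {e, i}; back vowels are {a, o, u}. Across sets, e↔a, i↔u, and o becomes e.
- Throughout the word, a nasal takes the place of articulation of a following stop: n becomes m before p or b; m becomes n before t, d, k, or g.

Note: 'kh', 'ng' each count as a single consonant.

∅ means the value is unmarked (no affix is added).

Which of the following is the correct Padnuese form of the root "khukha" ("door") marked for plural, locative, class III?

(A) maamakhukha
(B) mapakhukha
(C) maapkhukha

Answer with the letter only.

Attach case locative a- → akhukha.
Attach noun class class III p- → pakhukha.
Attach number plural ma- → mapakhukha.
Vowel harmony: no change.
Nasal assimilation: no change.
So the correct form is mapakhukha, option (B).
(A) maamakhukha is wrong: it uses class I instead of class III for noun class.
(C) maapkhukha is wrong: it has the affixes in the wrong order.

B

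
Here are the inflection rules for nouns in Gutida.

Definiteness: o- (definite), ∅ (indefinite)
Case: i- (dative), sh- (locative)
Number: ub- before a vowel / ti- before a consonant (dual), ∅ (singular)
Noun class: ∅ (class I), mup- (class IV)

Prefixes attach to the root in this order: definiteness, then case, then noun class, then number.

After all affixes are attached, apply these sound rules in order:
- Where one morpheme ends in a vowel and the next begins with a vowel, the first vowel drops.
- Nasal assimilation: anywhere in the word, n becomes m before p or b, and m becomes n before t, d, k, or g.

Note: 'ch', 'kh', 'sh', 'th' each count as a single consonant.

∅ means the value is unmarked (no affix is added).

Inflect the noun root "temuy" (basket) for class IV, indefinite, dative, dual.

timupitemuy

definiteness = indefinite: zero marking, form stays temuy.
Attach case dative i- → itemuy.
Attach noun class class IV mup- → mupitemuy.
Attach number dual ti- (before consonant 'm') → timupitemuy.
Vowel deletion: no change.
Nasal assimilation: no change.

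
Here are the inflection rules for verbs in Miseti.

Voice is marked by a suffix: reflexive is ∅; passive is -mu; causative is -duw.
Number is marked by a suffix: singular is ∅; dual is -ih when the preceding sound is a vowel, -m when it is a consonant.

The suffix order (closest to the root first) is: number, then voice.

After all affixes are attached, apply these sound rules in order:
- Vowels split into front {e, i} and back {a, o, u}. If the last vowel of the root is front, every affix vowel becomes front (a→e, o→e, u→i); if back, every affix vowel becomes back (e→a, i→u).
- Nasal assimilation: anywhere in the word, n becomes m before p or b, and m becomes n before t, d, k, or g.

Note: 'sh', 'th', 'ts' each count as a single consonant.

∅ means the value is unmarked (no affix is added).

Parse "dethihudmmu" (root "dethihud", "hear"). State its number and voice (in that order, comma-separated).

dual, passive

Segment: dethihud-m-mu.
number: -ih/m → dual.
voice: -mu → passive.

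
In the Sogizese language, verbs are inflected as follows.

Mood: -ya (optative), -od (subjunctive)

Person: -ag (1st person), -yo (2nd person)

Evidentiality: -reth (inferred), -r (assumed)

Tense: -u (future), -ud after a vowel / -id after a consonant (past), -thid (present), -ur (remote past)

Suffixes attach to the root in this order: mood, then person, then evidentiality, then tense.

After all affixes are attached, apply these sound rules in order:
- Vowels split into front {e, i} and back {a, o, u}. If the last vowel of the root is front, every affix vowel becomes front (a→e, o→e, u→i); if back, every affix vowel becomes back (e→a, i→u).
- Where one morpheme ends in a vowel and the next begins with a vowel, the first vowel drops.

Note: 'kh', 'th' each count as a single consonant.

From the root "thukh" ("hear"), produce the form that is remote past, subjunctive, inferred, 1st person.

thukhodagrathur

Attach mood subjunctive -od → thukhod.
Attach person 1st person -ag → thukhodag.
Attach evidentiality inferred -reth → thukhodagreth.
Attach tense remote past -ur → thukhodagrethur.
Apply vowel harmony: thukhodagrethur → thukhodagrathur.
Vowel deletion: no change.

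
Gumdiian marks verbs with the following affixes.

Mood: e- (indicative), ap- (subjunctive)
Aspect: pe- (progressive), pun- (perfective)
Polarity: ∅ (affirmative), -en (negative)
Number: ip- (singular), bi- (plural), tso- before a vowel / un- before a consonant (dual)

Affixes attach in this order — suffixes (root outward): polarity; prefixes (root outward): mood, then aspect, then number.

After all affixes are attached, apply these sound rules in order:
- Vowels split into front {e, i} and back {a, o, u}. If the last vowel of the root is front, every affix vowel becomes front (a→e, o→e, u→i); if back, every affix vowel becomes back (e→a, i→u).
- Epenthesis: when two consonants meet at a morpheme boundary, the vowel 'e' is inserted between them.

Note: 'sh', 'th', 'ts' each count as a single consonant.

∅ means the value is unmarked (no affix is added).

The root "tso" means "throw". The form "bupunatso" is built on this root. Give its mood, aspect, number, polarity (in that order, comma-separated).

indicative, perfective, plural, affirmative

Segment: bi-pun-e-tso.
mood: e- → indicative.
aspect: pun- → perfective.
number: bi- → plural.
polarity: ∅ → affirmative.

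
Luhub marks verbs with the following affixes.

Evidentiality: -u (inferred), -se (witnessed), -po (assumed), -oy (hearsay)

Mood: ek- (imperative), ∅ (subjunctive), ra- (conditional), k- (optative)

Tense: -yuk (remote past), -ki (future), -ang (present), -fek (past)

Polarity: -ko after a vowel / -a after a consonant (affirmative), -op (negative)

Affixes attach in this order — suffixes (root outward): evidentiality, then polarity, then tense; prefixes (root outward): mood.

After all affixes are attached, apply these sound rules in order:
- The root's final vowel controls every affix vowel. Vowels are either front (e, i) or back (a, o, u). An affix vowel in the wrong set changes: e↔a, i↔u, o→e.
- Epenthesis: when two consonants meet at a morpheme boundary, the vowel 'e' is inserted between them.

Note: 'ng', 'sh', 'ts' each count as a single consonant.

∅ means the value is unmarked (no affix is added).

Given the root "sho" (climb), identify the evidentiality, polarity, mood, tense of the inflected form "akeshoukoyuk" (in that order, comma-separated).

Segment: ek-sho-u-ko-yuk.
evidentiality: -u → inferred.
polarity: -ko/a → affirmative.
mood: ek- → imperative.
tense: -yuk → remote past.

inferred, affirmative, imperative, remote past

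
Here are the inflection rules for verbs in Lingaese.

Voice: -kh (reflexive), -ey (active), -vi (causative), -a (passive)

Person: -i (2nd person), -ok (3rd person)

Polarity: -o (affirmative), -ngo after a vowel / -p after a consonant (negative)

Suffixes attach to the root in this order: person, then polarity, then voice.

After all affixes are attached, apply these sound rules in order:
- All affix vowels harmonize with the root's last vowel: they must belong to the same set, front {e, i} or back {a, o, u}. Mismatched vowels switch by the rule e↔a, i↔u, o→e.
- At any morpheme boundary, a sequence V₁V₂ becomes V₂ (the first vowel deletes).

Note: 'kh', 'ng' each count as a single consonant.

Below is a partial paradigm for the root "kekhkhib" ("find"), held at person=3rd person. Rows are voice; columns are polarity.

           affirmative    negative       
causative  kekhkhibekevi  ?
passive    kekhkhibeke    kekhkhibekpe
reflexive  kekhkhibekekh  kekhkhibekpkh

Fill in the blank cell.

Attach person 3rd person -ok → kekhkhibok.
Attach polarity negative -p (after consonant 'k') → kekhkhibokp.
Attach voice causative -vi → kekhkhibokpvi.
Apply vowel harmony: kekhkhibokpvi → kekhkhibekpvi.
Vowel deletion: no change.

kekhkhibekpvi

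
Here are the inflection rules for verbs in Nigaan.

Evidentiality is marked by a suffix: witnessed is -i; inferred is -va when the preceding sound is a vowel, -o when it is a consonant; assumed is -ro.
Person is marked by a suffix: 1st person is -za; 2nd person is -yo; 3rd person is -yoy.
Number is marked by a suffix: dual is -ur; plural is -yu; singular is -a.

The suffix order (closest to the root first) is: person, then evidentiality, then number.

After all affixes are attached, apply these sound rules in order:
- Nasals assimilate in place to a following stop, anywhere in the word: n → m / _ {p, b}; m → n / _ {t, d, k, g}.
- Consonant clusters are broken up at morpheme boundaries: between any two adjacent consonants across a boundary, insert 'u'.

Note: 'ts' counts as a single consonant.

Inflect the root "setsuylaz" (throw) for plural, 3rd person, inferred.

setsuylazuyoyoyu

Attach person 3rd person -yoy → setsuylazyoy.
Attach evidentiality inferred -o (after consonant 'y') → setsuylazyoyo.
Attach number plural -yu → setsuylazyoyoyu.
Nasal assimilation: no change.
Apply epenthesis: setsuylazyoyoyu → setsuylazuyoyoyu.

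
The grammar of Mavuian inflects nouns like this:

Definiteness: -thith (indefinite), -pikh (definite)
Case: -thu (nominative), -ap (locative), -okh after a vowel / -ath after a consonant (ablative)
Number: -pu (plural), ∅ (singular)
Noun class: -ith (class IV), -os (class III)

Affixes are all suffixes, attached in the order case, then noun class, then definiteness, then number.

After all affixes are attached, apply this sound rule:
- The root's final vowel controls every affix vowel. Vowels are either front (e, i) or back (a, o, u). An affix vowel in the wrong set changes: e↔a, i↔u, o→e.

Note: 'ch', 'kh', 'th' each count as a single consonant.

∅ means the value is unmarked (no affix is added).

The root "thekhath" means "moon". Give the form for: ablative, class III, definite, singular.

thekhathathospukh

Attach case ablative -ath (after consonant 'th') → thekhathath.
Attach noun class class III -os → thekhathathos.
Attach definiteness definite -pikh → thekhathathospikh.
number = singular: zero marking, form stays thekhathathospikh.
Apply vowel harmony: thekhathathospikh → thekhathathospukh.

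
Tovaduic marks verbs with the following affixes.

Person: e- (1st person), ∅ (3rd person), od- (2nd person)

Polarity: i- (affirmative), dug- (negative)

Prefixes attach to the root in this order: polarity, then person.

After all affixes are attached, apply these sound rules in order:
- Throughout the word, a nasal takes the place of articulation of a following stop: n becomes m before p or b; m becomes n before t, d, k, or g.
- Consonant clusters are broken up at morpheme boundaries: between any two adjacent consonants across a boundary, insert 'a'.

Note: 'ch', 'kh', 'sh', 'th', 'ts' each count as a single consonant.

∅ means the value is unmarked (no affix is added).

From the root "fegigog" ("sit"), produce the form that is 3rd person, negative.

dugafegigog

Attach polarity negative dug- → dugfegigog.
person = 3rd person: zero marking, form stays dugfegigog.
Nasal assimilation: no change.
Apply epenthesis: dugfegigog → dugafegigog.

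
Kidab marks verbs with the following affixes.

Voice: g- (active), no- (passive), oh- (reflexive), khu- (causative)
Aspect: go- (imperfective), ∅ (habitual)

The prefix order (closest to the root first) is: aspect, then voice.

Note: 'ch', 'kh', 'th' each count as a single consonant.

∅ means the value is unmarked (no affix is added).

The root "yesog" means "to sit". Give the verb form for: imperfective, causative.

khugoyesog

Attach aspect imperfective go- → goyesog.
Attach voice causative khu- → khugoyesog.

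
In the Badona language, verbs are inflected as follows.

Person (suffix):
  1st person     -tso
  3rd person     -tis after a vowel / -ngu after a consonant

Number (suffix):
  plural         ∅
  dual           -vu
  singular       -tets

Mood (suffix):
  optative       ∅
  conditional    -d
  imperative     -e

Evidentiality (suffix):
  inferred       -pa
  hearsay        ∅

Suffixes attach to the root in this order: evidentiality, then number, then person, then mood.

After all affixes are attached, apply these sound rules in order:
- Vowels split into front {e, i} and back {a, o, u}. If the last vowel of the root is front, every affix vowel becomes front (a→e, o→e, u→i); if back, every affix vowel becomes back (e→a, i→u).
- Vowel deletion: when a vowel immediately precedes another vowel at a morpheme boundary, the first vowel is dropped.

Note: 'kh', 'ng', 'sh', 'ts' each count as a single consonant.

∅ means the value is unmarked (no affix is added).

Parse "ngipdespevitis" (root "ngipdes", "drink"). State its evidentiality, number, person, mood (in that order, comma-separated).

Segment: ngipdes-pa-vu-tis.
evidentiality: -pa → inferred.
number: -vu → dual.
person: -tis/ngu → 3rd person.
mood: ∅ → optative.

inferred, dual, 3rd person, optative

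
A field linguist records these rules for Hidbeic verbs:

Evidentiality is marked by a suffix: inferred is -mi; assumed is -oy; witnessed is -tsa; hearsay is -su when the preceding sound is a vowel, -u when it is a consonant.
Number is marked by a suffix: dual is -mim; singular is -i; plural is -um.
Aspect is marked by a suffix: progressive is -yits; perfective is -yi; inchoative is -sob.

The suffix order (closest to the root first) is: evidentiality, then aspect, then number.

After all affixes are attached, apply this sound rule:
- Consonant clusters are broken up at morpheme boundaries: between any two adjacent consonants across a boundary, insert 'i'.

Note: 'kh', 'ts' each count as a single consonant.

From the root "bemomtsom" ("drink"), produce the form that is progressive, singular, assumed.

bemomtsomoyiyitsi

Attach evidentiality assumed -oy → bemomtsomoy.
Attach aspect progressive -yits → bemomtsomoyyits.
Attach number singular -i → bemomtsomoyyitsi.
Apply epenthesis: bemomtsomoyyitsi → bemomtsomoyiyitsi.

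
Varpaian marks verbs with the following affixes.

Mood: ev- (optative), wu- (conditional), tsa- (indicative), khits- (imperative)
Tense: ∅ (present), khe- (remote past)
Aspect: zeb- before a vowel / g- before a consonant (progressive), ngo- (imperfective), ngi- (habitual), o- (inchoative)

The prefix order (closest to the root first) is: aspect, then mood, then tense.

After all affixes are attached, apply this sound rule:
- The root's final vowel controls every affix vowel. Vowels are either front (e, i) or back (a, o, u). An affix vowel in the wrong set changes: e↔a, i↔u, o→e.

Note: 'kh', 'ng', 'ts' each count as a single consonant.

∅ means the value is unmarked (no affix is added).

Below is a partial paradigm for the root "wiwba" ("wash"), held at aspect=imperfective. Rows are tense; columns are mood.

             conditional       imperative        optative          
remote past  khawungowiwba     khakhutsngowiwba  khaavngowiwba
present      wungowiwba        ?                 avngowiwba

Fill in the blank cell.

khutsngowiwba

Attach aspect imperfective ngo- → ngowiwba.
Attach mood imperative khits- → khitsngowiwba.
tense = present: zero marking, form stays khitsngowiwba.
Apply vowel harmony: khitsngowiwba → khutsngowiwba.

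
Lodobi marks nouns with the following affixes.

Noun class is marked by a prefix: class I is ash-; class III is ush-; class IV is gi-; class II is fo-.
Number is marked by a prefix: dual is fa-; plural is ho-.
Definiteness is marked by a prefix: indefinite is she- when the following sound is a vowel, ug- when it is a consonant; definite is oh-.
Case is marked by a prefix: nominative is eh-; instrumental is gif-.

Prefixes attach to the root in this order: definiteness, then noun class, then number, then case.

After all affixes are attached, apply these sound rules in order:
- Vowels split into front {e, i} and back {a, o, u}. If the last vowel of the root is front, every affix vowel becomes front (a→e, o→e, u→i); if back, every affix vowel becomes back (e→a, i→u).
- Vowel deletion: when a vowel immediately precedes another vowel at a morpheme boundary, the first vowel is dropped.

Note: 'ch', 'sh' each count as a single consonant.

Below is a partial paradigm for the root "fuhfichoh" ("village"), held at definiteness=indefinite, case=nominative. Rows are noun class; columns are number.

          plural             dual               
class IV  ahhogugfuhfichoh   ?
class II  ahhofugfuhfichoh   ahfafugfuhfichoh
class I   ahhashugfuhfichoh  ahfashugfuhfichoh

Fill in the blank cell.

Attach definiteness indefinite ug- (before consonant 'f') → ugfuhfichoh.
Attach noun class class IV gi- → giugfuhfichoh.
Attach number dual fa- → fagiugfuhfichoh.
Attach case nominative eh- → ehfagiugfuhfichoh.
Apply vowel harmony: ehfagiugfuhfichoh → ahfaguugfuhfichoh.
Apply vowel deletion: ahfaguugfuhfichoh → ahfagugfuhfichoh.

ahfagugfuhfichoh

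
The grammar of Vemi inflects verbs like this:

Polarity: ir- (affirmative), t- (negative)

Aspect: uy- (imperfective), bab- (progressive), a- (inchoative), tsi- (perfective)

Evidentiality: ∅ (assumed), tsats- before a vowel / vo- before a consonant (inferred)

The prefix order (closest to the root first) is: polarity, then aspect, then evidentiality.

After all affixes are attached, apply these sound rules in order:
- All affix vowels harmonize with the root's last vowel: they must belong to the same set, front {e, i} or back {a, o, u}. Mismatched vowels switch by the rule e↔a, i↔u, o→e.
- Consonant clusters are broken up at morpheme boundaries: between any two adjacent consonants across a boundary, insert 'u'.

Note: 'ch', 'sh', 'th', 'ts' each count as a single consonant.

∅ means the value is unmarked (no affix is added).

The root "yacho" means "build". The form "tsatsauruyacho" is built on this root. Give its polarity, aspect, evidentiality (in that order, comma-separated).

Segment: tsats-a-ir-yacho.
polarity: ir- → affirmative.
aspect: a- → inchoative.
evidentiality: tsats/vo- → inferred.

affirmative, inchoative, inferred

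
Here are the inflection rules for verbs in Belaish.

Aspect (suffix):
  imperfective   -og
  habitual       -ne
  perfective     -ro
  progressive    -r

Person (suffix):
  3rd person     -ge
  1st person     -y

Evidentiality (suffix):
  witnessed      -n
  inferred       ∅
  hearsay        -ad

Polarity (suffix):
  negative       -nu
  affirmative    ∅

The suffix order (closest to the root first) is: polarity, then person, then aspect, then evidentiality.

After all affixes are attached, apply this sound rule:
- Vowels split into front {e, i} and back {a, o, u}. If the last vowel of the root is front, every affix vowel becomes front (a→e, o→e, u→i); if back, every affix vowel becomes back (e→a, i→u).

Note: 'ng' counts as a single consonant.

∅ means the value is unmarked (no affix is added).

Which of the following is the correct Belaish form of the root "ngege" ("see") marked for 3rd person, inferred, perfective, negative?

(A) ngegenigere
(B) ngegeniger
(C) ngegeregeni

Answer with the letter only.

Attach polarity negative -nu → ngegenu.
Attach person 3rd person -ge → ngegenuge.
Attach aspect perfective -ro → ngegenugero.
evidentiality = inferred: zero marking, form stays ngegenugero.
Apply vowel harmony: ngegenugero → ngegenigere.
So the correct form is ngegenigere, option (A).
(C) ngegeregeni is wrong: it has the affixes in the wrong order.
(B) ngegeniger is wrong: it uses progressive instead of perfective for aspect.

A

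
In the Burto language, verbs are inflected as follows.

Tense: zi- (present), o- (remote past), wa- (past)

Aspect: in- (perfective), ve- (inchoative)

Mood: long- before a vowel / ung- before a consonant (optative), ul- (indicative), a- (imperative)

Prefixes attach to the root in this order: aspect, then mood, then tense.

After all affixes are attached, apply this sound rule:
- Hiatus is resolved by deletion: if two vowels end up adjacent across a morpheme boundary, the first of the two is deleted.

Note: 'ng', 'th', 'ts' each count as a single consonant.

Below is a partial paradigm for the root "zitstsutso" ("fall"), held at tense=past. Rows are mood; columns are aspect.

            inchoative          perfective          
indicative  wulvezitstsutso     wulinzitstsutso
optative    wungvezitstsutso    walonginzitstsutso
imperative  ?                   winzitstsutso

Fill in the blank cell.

Attach aspect inchoative ve- → vezitstsutso.
Attach mood imperative a- → avezitstsutso.
Attach tense past wa- → waavezitstsutso.
Apply vowel deletion: waavezitstsutso → wavezitstsutso.

wavezitstsutso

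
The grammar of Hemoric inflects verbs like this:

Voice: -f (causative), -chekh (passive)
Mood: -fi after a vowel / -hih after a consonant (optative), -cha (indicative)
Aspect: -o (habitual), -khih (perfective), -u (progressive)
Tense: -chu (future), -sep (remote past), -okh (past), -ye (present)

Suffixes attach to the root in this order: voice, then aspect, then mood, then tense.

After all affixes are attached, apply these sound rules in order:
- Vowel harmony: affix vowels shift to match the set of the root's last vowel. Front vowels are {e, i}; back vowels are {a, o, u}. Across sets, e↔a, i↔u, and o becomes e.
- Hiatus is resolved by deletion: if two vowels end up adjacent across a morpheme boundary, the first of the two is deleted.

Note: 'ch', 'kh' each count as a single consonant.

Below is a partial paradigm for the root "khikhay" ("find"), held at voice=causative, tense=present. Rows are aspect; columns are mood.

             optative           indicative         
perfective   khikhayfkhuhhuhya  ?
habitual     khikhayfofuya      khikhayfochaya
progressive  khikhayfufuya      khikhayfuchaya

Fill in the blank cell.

khikhayfkhuhchaya

Attach voice causative -f → khikhayf.
Attach aspect perfective -khih → khikhayfkhih.
Attach mood indicative -cha → khikhayfkhihcha.
Attach tense present -ye → khikhayfkhihchaye.
Apply vowel harmony: khikhayfkhihchaye → khikhayfkhuhchaya.
Vowel deletion: no change.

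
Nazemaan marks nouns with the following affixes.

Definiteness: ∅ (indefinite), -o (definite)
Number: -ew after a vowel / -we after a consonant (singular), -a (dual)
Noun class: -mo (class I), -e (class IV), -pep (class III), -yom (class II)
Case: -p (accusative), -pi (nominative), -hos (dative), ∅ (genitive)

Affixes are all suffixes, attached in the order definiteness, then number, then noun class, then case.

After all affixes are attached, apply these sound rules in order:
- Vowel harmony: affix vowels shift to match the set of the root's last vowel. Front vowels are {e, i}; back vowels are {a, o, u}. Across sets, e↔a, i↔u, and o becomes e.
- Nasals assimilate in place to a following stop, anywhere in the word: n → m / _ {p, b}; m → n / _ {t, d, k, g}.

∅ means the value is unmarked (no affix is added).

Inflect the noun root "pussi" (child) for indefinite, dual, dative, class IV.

pussieehes

definiteness = indefinite: zero marking, form stays pussi.
Attach number dual -a → pussia.
Attach noun class class IV -e → pussiae.
Attach case dative -hos → pussiaehos.
Apply vowel harmony: pussiaehos → pussieehes.
Nasal assimilation: no change.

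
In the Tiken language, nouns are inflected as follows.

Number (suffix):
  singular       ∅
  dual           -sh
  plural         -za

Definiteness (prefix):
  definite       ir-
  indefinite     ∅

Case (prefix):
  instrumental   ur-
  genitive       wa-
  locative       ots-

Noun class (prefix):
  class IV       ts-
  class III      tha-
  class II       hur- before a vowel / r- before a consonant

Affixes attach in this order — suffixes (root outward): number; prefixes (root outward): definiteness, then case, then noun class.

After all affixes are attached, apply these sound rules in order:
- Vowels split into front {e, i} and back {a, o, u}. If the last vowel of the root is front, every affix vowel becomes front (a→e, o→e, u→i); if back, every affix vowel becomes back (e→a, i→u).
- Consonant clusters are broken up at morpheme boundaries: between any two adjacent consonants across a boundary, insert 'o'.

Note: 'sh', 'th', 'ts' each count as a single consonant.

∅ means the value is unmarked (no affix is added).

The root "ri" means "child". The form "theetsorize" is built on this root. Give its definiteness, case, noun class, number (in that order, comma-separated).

indefinite, locative, class III, plural

Segment: tha-ots-ri-za.
definiteness: ∅ → indefinite.
case: ots- → locative.
noun class: tha- → class III.
number: -za → plural.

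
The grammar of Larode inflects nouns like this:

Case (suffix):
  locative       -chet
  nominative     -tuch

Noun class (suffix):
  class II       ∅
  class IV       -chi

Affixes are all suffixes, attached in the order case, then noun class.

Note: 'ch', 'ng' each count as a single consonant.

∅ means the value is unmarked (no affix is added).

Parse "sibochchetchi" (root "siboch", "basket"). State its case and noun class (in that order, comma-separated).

locative, class IV

Segment: siboch-chet-chi.
case: -chet → locative.
noun class: -chi → class IV.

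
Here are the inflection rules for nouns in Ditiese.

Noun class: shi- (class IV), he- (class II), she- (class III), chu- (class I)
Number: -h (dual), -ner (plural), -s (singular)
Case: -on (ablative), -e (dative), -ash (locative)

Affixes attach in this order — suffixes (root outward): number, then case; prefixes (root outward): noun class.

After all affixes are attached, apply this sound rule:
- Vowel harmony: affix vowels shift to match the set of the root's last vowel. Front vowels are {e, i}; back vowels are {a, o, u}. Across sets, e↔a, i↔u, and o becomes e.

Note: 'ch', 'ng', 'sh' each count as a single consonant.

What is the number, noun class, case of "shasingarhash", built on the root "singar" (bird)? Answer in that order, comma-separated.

Segment: she-singar-h-ash.
number: -h → dual.
noun class: she- → class III.
case: -ash → locative.

dual, class III, locative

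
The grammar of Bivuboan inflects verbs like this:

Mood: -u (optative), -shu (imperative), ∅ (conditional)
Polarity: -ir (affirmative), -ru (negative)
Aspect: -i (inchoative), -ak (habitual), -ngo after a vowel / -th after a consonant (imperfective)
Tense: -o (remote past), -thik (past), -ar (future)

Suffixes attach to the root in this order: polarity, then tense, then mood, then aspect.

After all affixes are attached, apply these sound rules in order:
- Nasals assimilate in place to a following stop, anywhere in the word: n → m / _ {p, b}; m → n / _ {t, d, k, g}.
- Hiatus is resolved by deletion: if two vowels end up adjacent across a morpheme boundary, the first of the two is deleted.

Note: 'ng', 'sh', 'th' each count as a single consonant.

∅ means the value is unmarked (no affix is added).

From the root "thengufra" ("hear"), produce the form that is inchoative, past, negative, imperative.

Attach polarity negative -ru → thengufraru.
Attach tense past -thik → thengufraruthik.
Attach mood imperative -shu → thengufraruthikshu.
Attach aspect inchoative -i → thengufraruthikshui.
Nasal assimilation: no change.
Apply vowel deletion: thengufraruthikshui → thengufraruthikshi.

thengufraruthikshi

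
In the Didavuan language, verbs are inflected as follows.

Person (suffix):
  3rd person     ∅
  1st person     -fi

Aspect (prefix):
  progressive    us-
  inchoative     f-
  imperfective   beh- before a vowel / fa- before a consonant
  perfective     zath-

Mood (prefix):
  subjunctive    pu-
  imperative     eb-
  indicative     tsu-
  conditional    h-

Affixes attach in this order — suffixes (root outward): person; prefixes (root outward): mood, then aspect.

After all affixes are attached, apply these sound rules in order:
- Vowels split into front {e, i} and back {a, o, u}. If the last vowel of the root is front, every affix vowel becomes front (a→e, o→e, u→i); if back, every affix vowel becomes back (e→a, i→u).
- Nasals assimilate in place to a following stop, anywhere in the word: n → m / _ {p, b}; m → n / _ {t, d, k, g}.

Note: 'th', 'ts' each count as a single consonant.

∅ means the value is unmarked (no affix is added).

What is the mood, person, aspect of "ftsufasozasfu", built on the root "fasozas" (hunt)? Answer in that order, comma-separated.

indicative, 1st person, inchoative

Segment: f-tsu-fasozas-fi.
mood: tsu- → indicative.
person: -fi → 1st person.
aspect: f- → inchoative.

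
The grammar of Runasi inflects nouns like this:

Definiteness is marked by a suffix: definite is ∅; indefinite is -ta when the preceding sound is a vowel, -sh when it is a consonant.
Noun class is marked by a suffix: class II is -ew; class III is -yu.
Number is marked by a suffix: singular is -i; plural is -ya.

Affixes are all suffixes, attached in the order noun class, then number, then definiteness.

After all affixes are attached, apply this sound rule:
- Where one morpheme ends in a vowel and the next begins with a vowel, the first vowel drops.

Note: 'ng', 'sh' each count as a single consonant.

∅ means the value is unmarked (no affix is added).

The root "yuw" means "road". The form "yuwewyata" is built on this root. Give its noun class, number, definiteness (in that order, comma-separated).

class II, plural, indefinite

Segment: yuw-ew-ya-ta.
noun class: -ew → class II.
number: -ya → plural.
definiteness: -ta/sh → indefinite.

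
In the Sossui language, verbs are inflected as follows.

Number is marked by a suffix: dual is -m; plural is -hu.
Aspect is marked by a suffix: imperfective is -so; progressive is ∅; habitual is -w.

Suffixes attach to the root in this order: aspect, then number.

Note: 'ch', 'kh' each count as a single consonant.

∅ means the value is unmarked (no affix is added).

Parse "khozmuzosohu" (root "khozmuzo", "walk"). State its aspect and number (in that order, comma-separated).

imperfective, plural

Segment: khozmuzo-so-hu.
aspect: -so → imperfective.
number: -hu → plural.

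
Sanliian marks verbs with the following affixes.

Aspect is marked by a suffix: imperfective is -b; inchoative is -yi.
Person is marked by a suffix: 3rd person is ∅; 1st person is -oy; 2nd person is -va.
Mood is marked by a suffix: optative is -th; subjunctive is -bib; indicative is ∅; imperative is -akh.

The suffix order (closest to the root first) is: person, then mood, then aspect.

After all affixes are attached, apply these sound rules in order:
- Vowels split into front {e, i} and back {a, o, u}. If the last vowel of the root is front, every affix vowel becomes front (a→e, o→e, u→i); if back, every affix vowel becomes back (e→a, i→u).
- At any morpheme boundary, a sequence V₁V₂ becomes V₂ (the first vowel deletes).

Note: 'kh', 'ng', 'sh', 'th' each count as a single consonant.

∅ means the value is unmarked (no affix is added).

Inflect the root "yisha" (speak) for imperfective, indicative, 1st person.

Attach person 1st person -oy → yishaoy.
mood = indicative: zero marking, form stays yishaoy.
Attach aspect imperfective -b → yishaoyb.
Vowel harmony: no change.
Apply vowel deletion: yishaoyb → yishoyb.

yishoyb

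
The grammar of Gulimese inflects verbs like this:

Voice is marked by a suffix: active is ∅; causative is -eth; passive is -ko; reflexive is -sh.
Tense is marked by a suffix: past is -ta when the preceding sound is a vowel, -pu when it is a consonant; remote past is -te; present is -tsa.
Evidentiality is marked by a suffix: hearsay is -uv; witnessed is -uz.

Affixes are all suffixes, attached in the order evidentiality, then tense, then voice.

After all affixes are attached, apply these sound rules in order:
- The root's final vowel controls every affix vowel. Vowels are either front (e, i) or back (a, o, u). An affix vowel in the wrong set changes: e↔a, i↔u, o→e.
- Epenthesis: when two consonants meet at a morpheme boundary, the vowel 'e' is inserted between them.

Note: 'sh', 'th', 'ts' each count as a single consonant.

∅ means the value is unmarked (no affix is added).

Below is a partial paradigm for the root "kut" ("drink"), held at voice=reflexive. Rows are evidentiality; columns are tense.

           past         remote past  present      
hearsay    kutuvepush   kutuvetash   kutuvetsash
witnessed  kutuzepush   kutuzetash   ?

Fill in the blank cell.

Attach evidentiality witnessed -uz → kutuz.
Attach tense present -tsa → kutuztsa.
Attach voice reflexive -sh → kutuztsash.
Vowel harmony: no change.
Apply epenthesis: kutuztsash → kutuzetsash.

kutuzetsash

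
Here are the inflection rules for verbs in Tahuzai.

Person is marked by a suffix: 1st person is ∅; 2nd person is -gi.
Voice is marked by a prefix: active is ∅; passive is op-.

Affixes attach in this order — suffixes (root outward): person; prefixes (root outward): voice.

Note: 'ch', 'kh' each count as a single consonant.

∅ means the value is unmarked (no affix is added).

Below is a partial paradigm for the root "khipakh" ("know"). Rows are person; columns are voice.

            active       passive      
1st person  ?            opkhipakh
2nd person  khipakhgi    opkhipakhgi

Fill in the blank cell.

person = 1st person: zero marking, form stays khipakh.
voice = active: zero marking, form stays khipakh.

khipakh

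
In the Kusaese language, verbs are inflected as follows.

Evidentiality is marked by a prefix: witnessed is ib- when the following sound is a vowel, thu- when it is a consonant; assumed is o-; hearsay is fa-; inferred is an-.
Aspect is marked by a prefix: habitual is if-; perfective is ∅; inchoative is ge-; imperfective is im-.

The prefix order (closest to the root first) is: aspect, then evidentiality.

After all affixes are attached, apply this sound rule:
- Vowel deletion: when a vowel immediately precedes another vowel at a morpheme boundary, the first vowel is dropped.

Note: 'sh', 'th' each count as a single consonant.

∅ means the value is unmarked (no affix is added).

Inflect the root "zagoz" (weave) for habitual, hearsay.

fifzagoz

Attach aspect habitual if- → ifzagoz.
Attach evidentiality hearsay fa- → faifzagoz.
Apply vowel deletion: faifzagoz → fifzagoz.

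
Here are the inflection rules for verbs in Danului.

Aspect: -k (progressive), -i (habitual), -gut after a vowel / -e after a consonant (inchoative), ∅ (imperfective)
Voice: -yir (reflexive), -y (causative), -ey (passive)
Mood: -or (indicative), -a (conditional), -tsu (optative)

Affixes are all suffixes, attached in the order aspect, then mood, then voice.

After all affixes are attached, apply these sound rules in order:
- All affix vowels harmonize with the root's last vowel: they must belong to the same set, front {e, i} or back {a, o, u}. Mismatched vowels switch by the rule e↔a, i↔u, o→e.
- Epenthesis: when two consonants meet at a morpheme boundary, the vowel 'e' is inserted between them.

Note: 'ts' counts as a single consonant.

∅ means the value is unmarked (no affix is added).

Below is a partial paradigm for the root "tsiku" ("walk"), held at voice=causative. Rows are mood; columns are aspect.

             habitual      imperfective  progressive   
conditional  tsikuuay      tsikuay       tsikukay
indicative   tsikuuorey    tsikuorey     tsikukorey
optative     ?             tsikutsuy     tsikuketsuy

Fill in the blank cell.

Attach aspect habitual -i → tsikui.
Attach mood optative -tsu → tsikuitsu.
Attach voice causative -y → tsikuitsuy.
Apply vowel harmony: tsikuitsuy → tsikuutsuy.
Epenthesis: no change.

tsikuutsuy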